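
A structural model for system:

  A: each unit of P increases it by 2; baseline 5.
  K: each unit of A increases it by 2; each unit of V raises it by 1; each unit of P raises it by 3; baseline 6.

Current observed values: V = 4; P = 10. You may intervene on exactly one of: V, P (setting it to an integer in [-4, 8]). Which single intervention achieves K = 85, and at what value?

Intervening on V: with other inputs at their observed values, K = V + 86. Solving for 85 gives V = -1, within [-4, 8].
Intervening on P: K = 7*P + 20. Reaching 85 requires P = 65/7, not an integer.

set V = -1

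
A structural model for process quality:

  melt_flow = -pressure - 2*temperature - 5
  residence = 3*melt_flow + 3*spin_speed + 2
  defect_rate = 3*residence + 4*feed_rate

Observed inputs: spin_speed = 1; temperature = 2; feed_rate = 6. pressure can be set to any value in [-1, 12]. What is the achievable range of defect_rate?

-150 to -33

Substituting into the melt_flow equation gives melt_flow = -pressure - 9.
So residence = -3*pressure - 22.
This gives defect_rate = -9*pressure - 42.
Linear in pressure, so extremes are at the endpoints: pressure = -1 gives defect_rate = -33; pressure = 12 gives defect_rate = -150.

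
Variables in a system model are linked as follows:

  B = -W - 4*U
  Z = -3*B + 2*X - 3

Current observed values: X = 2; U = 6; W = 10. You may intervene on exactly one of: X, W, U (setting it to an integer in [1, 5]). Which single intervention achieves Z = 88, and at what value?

set W = 5

Intervening on X: Z = 2*X + 99. Reaching 88 requires X = -11/2, not an integer.
Intervening on W: with other inputs at their observed values, Z = 3*W + 73. Solving for 88 gives W = 5, within [1, 5].
Intervening on U: Z = 12*U + 31. Reaching 88 requires U = 19/4, not an integer.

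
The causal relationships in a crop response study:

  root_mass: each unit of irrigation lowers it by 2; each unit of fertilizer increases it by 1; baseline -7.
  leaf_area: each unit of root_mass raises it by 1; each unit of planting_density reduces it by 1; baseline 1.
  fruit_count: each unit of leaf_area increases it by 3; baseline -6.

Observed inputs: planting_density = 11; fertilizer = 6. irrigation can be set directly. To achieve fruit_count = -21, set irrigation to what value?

Substituting into the root_mass equation gives root_mass = -2*irrigation - 1.
Substituting into the leaf_area equation gives leaf_area = -2*irrigation - 11.
Substituting into the fruit_count equation gives fruit_count = -6*irrigation - 39.
Solve -6*irrigation - 39 = -21: irrigation = (-21 + 39) / -6 = -3.

irrigation = -3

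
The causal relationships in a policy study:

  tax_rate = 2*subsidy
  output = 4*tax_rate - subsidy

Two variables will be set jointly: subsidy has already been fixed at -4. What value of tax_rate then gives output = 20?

tax_rate = 4

With subsidy held at -4:
Intervening on tax_rate fixes its value directly, overriding its dependence on subsidy.
Substituting into the output equation gives output = 4*tax_rate + 4.
Solve 4*tax_rate + 4 = 20: tax_rate = (20 - 4) / 4 = 4.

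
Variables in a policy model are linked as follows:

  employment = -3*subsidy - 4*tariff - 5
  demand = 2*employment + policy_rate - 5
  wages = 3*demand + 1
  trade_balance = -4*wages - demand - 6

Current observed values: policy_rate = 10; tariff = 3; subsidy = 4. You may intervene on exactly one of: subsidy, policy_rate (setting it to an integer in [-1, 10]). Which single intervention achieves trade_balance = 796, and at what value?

Intervening on subsidy: trade_balance = 78*subsidy + 367. Reaching 796 requires subsidy = 11/2, not an integer.
Intervening on policy_rate: with other inputs at their observed values, trade_balance = -13*policy_rate + 809. Solving for 796 gives policy_rate = 1, within [-1, 10].

set policy_rate = 1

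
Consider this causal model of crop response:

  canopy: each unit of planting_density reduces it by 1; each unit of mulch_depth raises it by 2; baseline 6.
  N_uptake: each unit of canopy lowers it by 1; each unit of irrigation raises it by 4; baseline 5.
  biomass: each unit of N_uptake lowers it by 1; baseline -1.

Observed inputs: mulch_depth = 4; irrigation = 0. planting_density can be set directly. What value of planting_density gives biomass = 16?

planting_density = -8

Substituting into the canopy equation gives canopy = -planting_density + 14.
This gives N_uptake = planting_density - 9.
So biomass = -planting_density + 8.
Solve -planting_density + 8 = 16: planting_density = (16 - 8) / -1 = -8.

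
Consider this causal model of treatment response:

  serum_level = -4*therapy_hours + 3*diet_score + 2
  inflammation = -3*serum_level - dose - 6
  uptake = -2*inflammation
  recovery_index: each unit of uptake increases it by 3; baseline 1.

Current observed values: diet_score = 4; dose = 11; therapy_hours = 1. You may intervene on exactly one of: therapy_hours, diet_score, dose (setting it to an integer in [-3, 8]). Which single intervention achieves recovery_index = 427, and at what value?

Intervening on therapy_hours: with other inputs at their observed values, recovery_index = -72*therapy_hours + 355. Solving for 427 gives therapy_hours = -1, within [-3, 8].
Intervening on diet_score: recovery_index = 54*diet_score + 67. Reaching 427 requires diet_score = 20/3, not an integer.
Intervening on dose: recovery_index = 6*dose + 217. Reaching 427 requires dose = 35, outside [-3, 8].

set therapy_hours = -1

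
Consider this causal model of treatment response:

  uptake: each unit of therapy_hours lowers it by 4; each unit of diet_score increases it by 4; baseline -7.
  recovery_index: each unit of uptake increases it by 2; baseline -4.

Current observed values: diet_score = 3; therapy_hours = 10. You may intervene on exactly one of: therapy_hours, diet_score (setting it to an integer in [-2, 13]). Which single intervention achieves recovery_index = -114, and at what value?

set diet_score = -2

Intervening on therapy_hours: recovery_index = -8*therapy_hours + 6. Reaching -114 requires therapy_hours = 15, outside [-2, 13].
Intervening on diet_score: with other inputs at their observed values, recovery_index = 8*diet_score - 98. Solving for -114 gives diet_score = -2, within [-2, 13].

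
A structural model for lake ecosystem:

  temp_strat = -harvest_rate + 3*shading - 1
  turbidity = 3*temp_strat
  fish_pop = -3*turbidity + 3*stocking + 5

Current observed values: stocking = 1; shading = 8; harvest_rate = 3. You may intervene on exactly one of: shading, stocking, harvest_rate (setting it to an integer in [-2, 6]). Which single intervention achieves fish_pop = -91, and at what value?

Intervening on shading: with other inputs at their observed values, fish_pop = -27*shading + 44. Solving for -91 gives shading = 5, within [-2, 6].
Intervening on stocking: fish_pop = 3*stocking - 175. Reaching -91 requires stocking = 28, outside [-2, 6].
Intervening on harvest_rate: fish_pop = 9*harvest_rate - 199. Reaching -91 requires harvest_rate = 12, outside [-2, 6].

set shading = 5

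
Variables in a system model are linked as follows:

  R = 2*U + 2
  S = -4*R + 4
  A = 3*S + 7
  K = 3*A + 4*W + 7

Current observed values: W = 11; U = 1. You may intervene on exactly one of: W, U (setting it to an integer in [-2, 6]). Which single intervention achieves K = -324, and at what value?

set U = 5

Intervening on W: K = 4*W - 80. Reaching -324 requires W = -61, outside [-2, 6].
Intervening on U: with other inputs at their observed values, K = -72*U + 36. Solving for -324 gives U = 5, within [-2, 6].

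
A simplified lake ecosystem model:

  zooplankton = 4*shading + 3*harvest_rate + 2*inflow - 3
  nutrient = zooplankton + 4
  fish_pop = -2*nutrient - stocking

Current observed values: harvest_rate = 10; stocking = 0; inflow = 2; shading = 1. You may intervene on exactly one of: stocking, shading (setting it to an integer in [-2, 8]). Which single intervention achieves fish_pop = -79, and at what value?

set stocking = 1

Intervening on stocking: with other inputs at their observed values, fish_pop = -stocking - 78. Solving for -79 gives stocking = 1, within [-2, 8].
Intervening on shading: fish_pop = -8*shading - 70. Reaching -79 requires shading = 9/8, not an integer.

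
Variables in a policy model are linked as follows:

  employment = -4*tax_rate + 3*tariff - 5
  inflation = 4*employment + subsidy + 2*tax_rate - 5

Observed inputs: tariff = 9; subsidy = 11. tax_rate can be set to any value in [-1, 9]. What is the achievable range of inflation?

Substituting into the employment equation gives employment = -4*tax_rate + 22.
inflation becomes -14*tax_rate + 94.
Linear in tax_rate, so extremes are at the endpoints: tax_rate = -1 gives inflation = 108; tax_rate = 9 gives inflation = -32.

-32 to 108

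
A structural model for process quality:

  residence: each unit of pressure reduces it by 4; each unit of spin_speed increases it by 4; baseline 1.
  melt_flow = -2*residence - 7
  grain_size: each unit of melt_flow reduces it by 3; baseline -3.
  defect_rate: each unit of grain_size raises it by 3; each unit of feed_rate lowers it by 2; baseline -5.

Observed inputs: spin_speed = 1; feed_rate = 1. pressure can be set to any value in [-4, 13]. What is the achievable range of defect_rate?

-799 to 425

Substituting into the residence equation gives residence = -4*pressure + 5.
Substituting into the melt_flow equation gives melt_flow = 8*pressure - 17.
Substituting into the grain_size equation gives grain_size = -24*pressure + 48.
Substituting into the defect_rate equation gives defect_rate = -72*pressure + 137.
Linear in pressure, so extremes are at the endpoints: pressure = -4 gives defect_rate = 425; pressure = 13 gives defect_rate = -799.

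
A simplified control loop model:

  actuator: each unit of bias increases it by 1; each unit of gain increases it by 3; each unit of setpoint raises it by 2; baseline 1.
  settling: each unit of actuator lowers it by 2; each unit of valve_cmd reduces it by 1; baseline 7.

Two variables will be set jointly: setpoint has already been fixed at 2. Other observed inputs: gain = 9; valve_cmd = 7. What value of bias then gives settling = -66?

With setpoint held at 2:
Substituting into the actuator equation gives actuator = bias + 32.
settling becomes -2*bias - 64.
Solve -2*bias - 64 = -66: bias = (-66 + 64) / -2 = 1.

bias = 1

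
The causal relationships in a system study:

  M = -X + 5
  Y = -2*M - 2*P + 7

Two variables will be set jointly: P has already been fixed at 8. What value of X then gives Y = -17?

X = 1

With P held at 8:
Substituting into the Y equation gives Y = 2*X - 19.
Solve 2*X - 19 = -17: X = (-17 + 19) / 2 = 1.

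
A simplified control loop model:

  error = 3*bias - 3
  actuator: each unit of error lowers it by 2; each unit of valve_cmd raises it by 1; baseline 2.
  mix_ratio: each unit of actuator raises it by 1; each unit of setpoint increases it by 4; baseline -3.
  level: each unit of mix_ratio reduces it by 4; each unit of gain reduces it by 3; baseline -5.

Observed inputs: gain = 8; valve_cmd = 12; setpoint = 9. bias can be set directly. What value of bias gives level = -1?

bias = 10

Substituting into the actuator equation gives actuator = -6*bias + 20.
Substituting into the mix_ratio equation gives mix_ratio = -6*bias + 53.
Substituting into the level equation gives level = 24*bias - 241.
Solve 24*bias - 241 = -1: bias = (-1 + 241) / 24 = 10.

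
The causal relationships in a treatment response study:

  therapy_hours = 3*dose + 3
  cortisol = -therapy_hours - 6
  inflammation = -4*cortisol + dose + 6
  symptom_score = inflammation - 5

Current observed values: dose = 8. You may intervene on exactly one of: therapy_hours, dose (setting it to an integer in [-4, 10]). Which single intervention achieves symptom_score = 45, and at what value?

set therapy_hours = 3

Intervening on therapy_hours: with other inputs at their observed values, symptom_score = 4*therapy_hours + 33. Solving for 45 gives therapy_hours = 3, within [-4, 10].
Intervening on dose: symptom_score = 13*dose + 37. Reaching 45 requires dose = 8/13, not an integer.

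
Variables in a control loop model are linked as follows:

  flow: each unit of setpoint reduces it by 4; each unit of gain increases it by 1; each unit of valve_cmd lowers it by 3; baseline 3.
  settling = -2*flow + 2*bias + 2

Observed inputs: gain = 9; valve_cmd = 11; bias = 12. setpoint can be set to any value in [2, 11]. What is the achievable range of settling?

84 to 156

Substituting into the flow equation gives flow = -4*setpoint - 21.
Substituting into the settling equation gives settling = 8*setpoint + 68.
Linear in setpoint, so extremes are at the endpoints: setpoint = 2 gives settling = 84; setpoint = 11 gives settling = 156.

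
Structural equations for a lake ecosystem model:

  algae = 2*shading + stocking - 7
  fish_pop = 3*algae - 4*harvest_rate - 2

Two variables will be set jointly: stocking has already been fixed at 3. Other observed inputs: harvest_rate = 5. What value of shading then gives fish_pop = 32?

shading = 11

With stocking held at 3:
Substituting into the algae equation gives algae = 2*shading - 4.
So fish_pop = 6*shading - 34.
Solve 6*shading - 34 = 32: shading = (32 + 34) / 6 = 11.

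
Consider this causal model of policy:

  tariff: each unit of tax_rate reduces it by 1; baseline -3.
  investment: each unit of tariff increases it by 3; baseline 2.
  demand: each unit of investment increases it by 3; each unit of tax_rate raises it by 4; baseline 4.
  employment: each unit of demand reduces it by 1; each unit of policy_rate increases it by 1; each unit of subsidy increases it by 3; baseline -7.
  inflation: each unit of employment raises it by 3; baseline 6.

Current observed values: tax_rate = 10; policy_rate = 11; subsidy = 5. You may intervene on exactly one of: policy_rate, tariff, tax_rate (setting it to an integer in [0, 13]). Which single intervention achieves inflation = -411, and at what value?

Intervening on policy_rate: inflation = 3*policy_rate + 231. Reaching -411 requires policy_rate = -214, outside [0, 13].
Intervening on tariff: with other inputs at their observed values, inflation = -27*tariff - 87. Solving for -411 gives tariff = 12, within [0, 13].
Intervening on tax_rate: inflation = 15*tax_rate + 114. Reaching -411 requires tax_rate = -35, outside [0, 13].

set tariff = 12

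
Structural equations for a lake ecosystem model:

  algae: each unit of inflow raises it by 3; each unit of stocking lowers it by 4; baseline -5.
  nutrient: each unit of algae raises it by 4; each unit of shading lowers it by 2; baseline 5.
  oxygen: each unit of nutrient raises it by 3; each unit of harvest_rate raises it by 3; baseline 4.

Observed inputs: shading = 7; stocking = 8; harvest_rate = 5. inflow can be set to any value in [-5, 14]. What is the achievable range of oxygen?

Substituting into the algae equation gives algae = 3*inflow - 37.
nutrient becomes 12*inflow - 157.
Substituting into the oxygen equation gives oxygen = 36*inflow - 452.
Linear in inflow, so extremes are at the endpoints: inflow = -5 gives oxygen = -632; inflow = 14 gives oxygen = 52.

-632 to 52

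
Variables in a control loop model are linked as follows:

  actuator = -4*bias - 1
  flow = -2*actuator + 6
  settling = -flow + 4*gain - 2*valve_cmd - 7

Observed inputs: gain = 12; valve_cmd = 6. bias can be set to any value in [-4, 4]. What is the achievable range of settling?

Substituting into the flow equation gives flow = 8*bias + 8.
settling becomes -8*bias + 21.
Linear in bias, so extremes are at the endpoints: bias = -4 gives settling = 53; bias = 4 gives settling = -11.

-11 to 53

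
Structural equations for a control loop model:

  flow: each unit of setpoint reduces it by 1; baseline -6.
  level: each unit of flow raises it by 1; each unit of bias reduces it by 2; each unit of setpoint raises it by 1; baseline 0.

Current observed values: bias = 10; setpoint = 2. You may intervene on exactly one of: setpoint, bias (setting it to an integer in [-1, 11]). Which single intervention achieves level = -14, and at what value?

set bias = 4

Intervening on setpoint: the paths from setpoint to level cancel (net effect zero), leaving level = -26; -14 is unreachable this way.
Intervening on bias: with other inputs at their observed values, level = -2*bias - 6. Solving for -14 gives bias = 4, within [-1, 11].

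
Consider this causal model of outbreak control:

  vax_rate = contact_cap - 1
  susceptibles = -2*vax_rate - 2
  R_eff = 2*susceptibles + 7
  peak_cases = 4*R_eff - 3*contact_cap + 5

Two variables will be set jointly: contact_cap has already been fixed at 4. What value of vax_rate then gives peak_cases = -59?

With contact_cap held at 4:
Intervening on vax_rate fixes its value directly, overriding its dependence on contact_cap.
Substituting into the R_eff equation gives R_eff = -4*vax_rate + 3.
peak_cases becomes -16*vax_rate + 5.
Solve -16*vax_rate + 5 = -59: vax_rate = (-59 - 5) / -16 = 4.

vax_rate = 4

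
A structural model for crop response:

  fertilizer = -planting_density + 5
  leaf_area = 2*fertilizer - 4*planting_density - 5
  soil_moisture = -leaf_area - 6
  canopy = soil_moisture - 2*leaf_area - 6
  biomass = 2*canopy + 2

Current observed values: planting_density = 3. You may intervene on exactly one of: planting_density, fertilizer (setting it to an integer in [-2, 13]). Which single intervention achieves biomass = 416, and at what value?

set planting_density = 13

Intervening on planting_density: with other inputs at their observed values, biomass = 36*planting_density - 52. Solving for 416 gives planting_density = 13, within [-2, 13].
Intervening on fertilizer: biomass = -12*fertilizer + 80. Reaching 416 requires fertilizer = -28, outside [-2, 13].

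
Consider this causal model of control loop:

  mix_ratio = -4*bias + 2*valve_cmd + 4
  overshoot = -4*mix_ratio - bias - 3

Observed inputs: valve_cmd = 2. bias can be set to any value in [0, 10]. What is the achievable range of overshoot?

-35 to 115

Substituting into the mix_ratio equation gives mix_ratio = -4*bias + 8.
Substituting into the overshoot equation gives overshoot = 15*bias - 35.
Linear in bias, so extremes are at the endpoints: bias = 0 gives overshoot = -35; bias = 10 gives overshoot = 115.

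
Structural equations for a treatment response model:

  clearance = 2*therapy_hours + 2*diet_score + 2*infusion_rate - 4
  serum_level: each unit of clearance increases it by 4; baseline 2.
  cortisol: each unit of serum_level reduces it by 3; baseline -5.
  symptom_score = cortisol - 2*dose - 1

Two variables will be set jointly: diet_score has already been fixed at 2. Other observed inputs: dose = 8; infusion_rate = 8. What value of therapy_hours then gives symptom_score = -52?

With diet_score held at 2:
Substituting into the clearance equation gives clearance = 2*therapy_hours + 16.
Substituting into the serum_level equation gives serum_level = 8*therapy_hours + 66.
Substituting into the cortisol equation gives cortisol = -24*therapy_hours - 203.
This gives symptom_score = -24*therapy_hours - 220.
Solve -24*therapy_hours - 220 = -52: therapy_hours = (-52 + 220) / -24 = -7.

therapy_hours = -7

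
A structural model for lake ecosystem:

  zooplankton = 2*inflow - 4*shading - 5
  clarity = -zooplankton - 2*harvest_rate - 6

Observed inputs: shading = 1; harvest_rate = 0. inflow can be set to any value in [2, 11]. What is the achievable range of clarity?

-19 to -1

Substituting into the zooplankton equation gives zooplankton = 2*inflow - 9.
Substituting into the clarity equation gives clarity = -2*inflow + 3.
Linear in inflow, so extremes are at the endpoints: inflow = 2 gives clarity = -1; inflow = 11 gives clarity = -19.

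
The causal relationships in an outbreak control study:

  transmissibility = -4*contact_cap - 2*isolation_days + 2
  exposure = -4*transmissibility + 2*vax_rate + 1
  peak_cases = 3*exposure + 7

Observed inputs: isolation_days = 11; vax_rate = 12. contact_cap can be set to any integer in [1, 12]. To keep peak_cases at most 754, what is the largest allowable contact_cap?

Substituting into the transmissibility equation gives transmissibility = -4*contact_cap - 20.
This gives exposure = 16*contact_cap + 105.
Substituting into the peak_cases equation gives peak_cases = 48*contact_cap + 322.
Require 48*contact_cap + 322 ≤ 754, so contact_cap ≤ 9.
The largest integer in [1, 12] satisfying this is 9.

contact_cap = 9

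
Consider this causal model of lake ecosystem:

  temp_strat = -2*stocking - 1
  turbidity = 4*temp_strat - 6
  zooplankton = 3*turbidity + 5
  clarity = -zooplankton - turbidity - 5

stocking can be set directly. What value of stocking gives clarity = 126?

stocking = 3

Substituting into the turbidity equation gives turbidity = -8*stocking - 10.
So zooplankton = -24*stocking - 25.
So clarity = 32*stocking + 30.
Solve 32*stocking + 30 = 126: stocking = (126 - 30) / 32 = 3.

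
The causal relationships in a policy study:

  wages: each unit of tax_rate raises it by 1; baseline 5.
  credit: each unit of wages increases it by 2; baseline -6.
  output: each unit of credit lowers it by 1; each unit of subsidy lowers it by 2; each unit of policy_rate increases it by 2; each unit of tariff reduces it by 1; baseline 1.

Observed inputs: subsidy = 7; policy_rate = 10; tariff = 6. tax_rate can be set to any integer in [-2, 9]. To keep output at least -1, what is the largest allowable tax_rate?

Substituting into the credit equation gives credit = 2*tax_rate + 4.
This gives output = -2*tax_rate - 3.
Require -2*tax_rate - 3 ≥ -1, so tax_rate ≤ -1.
The largest integer in [-2, 9] satisfying this is -1.

tax_rate = -1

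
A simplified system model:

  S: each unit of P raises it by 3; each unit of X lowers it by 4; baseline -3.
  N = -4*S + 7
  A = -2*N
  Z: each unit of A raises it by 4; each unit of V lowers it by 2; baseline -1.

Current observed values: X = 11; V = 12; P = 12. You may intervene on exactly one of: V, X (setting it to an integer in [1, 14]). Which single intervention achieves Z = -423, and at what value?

Intervening on V: with other inputs at their observed values, Z = -2*V - 409. Solving for -423 gives V = 7, within [1, 14].
Intervening on X: Z = -128*X + 975. Reaching -423 requires X = 699/64, not an integer.

set V = 7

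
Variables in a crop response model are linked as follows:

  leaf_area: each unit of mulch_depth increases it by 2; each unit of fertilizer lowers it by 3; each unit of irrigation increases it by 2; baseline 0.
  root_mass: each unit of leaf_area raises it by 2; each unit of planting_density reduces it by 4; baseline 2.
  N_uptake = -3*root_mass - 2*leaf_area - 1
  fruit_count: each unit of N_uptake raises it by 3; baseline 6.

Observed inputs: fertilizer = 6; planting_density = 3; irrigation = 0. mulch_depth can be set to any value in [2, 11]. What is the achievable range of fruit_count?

Substituting into the leaf_area equation gives leaf_area = 2*mulch_depth - 18.
This gives root_mass = 4*mulch_depth - 46.
This gives N_uptake = -16*mulch_depth + 173.
This gives fruit_count = -48*mulch_depth + 525.
Linear in mulch_depth, so extremes are at the endpoints: mulch_depth = 2 gives fruit_count = 429; mulch_depth = 11 gives fruit_count = -3.

-3 to 429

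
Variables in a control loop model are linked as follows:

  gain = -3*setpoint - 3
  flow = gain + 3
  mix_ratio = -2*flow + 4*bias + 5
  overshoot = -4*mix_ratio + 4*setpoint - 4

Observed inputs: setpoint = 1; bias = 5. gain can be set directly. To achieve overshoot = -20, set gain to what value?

gain = 7

Intervening on gain fixes its value directly, overriding its dependence on setpoint.
Substituting into the mix_ratio equation gives mix_ratio = -2*gain + 19.
overshoot becomes 8*gain - 76.
Solve 8*gain - 76 = -20: gain = (-20 + 76) / 8 = 7.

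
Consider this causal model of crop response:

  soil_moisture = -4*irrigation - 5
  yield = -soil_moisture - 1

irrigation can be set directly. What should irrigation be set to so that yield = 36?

irrigation = 8

Substituting into the yield equation gives yield = 4*irrigation + 4.
Solve 4*irrigation + 4 = 36: irrigation = (36 - 4) / 4 = 8.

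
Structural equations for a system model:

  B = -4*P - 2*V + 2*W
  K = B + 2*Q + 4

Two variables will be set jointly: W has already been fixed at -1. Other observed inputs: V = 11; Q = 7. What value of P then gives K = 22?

With W held at -1:
Substituting into the B equation gives B = -4*P - 24.
Substituting into the K equation gives K = -4*P - 6.
Solve -4*P - 6 = 22: P = (22 + 6) / -4 = -7.

P = -7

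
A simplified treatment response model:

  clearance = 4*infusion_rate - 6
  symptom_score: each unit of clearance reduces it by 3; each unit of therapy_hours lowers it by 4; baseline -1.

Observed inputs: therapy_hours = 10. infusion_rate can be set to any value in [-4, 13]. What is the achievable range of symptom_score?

Substituting into the symptom_score equation gives symptom_score = -12*infusion_rate - 23.
Linear in infusion_rate, so extremes are at the endpoints: infusion_rate = -4 gives symptom_score = 25; infusion_rate = 13 gives symptom_score = -179.

-179 to 25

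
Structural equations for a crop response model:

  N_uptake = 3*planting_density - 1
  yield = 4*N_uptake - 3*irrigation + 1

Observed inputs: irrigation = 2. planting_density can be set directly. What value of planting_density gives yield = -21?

Substituting into the yield equation gives yield = 12*planting_density - 9.
Solve 12*planting_density - 9 = -21: planting_density = (-21 + 9) / 12 = -1.

planting_density = -1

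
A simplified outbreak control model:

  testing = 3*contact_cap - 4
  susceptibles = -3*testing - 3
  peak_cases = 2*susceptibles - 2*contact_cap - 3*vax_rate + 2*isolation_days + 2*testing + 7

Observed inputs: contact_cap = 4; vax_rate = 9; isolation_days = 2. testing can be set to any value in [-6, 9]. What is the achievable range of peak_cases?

-66 to -6

Intervening on testing fixes its value directly, overriding its dependence on contact_cap.
Substituting into the peak_cases equation gives peak_cases = -4*testing - 30.
Linear in testing, so extremes are at the endpoints: testing = -6 gives peak_cases = -6; testing = 9 gives peak_cases = -66.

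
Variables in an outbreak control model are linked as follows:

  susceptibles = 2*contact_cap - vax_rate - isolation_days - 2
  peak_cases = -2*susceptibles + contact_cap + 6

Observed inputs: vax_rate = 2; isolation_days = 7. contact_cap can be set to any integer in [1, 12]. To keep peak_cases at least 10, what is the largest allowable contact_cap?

contact_cap = 6

Substituting into the susceptibles equation gives susceptibles = 2*contact_cap - 11.
This gives peak_cases = -3*contact_cap + 28.
Require -3*contact_cap + 28 ≥ 10, so contact_cap ≤ 6.
The largest integer in [1, 12] satisfying this is 6.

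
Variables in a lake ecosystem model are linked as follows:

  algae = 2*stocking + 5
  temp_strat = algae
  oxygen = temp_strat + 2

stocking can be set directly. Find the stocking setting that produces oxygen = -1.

Substituting into the temp_strat equation gives temp_strat = 2*stocking + 5.
Substituting into the oxygen equation gives oxygen = 2*stocking + 7.
Solve 2*stocking + 7 = -1: stocking = (-1 - 7) / 2 = -4.

stocking = -4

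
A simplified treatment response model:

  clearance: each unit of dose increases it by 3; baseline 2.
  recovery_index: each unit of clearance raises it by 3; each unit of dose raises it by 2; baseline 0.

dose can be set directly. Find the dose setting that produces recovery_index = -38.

dose = -4

Substituting into the recovery_index equation gives recovery_index = 11*dose + 6.
Solve 11*dose + 6 = -38: dose = (-38 - 6) / 11 = -4.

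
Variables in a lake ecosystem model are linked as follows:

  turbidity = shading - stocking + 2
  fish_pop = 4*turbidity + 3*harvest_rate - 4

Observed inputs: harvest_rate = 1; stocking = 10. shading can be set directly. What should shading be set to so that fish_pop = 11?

Substituting into the turbidity equation gives turbidity = shading - 8.
Substituting into the fish_pop equation gives fish_pop = 4*shading - 33.
Solve 4*shading - 33 = 11: shading = (11 + 33) / 4 = 11.

shading = 11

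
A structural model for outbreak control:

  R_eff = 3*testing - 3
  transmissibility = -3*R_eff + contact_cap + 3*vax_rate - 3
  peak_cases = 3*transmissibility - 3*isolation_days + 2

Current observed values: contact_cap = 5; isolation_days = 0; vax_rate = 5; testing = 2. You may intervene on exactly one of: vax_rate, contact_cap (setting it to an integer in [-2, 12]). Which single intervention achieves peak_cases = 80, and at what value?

Intervening on vax_rate: with other inputs at their observed values, peak_cases = 9*vax_rate - 19. Solving for 80 gives vax_rate = 11, within [-2, 12].
Intervening on contact_cap: peak_cases = 3*contact_cap + 11. Reaching 80 requires contact_cap = 23, outside [-2, 12].

set vax_rate = 11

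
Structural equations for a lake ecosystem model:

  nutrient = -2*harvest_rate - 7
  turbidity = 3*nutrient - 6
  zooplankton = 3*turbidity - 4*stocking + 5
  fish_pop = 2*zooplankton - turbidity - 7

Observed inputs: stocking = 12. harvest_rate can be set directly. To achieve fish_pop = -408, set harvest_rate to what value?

harvest_rate = 6

Substituting into the turbidity equation gives turbidity = -6*harvest_rate - 27.
Substituting into the zooplankton equation gives zooplankton = -18*harvest_rate - 124.
Substituting into the fish_pop equation gives fish_pop = -30*harvest_rate - 228.
Solve -30*harvest_rate - 228 = -408: harvest_rate = (-408 + 228) / -30 = 6.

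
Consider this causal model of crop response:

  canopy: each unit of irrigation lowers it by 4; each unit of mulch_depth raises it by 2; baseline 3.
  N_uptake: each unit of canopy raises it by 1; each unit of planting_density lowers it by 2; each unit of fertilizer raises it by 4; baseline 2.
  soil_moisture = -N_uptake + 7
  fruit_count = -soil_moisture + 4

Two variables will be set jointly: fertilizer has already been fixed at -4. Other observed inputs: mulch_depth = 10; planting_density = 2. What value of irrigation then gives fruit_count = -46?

With fertilizer held at -4:
Substituting into the canopy equation gives canopy = -4*irrigation + 23.
Substituting into the N_uptake equation gives N_uptake = -4*irrigation + 5.
Substituting into the soil_moisture equation gives soil_moisture = 4*irrigation + 2.
Substituting into the fruit_count equation gives fruit_count = -4*irrigation + 2.
Solve -4*irrigation + 2 = -46: irrigation = (-46 - 2) / -4 = 12.

irrigation = 12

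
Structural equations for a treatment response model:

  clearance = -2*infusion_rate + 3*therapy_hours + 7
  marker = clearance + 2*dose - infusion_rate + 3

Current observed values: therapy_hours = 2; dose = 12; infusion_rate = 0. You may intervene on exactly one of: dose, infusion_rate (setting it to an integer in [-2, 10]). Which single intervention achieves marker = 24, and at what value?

set dose = 4

Intervening on dose: with other inputs at their observed values, marker = 2*dose + 16. Solving for 24 gives dose = 4, within [-2, 10].
Intervening on infusion_rate: marker = -3*infusion_rate + 40. Reaching 24 requires infusion_rate = 16/3, not an integer.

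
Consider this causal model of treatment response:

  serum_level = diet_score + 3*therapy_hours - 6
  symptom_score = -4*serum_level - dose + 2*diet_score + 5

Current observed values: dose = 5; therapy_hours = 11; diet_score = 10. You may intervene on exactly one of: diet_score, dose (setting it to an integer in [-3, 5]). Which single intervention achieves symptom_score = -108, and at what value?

set diet_score = 0

Intervening on diet_score: with other inputs at their observed values, symptom_score = -2*diet_score - 108. Solving for -108 gives diet_score = 0, within [-3, 5].
Intervening on dose: symptom_score = -dose - 123. Reaching -108 requires dose = -15, outside [-3, 5].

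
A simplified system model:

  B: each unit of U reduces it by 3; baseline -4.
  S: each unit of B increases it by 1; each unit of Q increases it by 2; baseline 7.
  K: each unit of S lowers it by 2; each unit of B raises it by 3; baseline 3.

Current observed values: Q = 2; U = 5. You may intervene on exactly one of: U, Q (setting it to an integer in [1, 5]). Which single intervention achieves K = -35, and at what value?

set U = 4

Intervening on U: with other inputs at their observed values, K = -3*U - 23. Solving for -35 gives U = 4, within [1, 5].
Intervening on Q: K = -4*Q - 30. Reaching -35 requires Q = 5/4, not an integer.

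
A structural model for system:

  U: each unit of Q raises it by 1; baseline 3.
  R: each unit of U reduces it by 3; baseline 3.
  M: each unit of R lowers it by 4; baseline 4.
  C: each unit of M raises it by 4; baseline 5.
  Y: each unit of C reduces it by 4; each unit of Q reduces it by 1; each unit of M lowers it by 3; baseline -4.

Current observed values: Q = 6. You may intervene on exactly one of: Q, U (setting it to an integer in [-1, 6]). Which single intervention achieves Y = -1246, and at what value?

Intervening on Q: Y = -229*Q - 556. Reaching -1246 requires Q = 690/229, not an integer.
Intervening on U: with other inputs at their observed values, Y = -228*U + 122. Solving for -1246 gives U = 6, within [-1, 6].

set U = 6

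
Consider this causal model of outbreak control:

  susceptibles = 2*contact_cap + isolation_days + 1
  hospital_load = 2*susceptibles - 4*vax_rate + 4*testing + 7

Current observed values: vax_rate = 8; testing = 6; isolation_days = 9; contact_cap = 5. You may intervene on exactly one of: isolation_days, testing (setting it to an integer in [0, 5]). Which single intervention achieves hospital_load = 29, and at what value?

Intervening on isolation_days: with other inputs at their observed values, hospital_load = 2*isolation_days + 21. Solving for 29 gives isolation_days = 4, within [0, 5].
Intervening on testing: hospital_load = 4*testing + 15. Reaching 29 requires testing = 7/2, not an integer.

set isolation_days = 4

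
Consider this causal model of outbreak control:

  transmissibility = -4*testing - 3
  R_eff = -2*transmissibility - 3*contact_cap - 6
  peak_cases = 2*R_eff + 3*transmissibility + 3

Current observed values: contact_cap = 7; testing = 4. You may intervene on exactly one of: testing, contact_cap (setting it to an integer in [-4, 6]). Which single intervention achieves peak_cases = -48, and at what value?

Intervening on testing: with other inputs at their observed values, peak_cases = 4*testing - 48. Solving for -48 gives testing = 0, within [-4, 6].
Intervening on contact_cap: peak_cases = -6*contact_cap + 10. Reaching -48 requires contact_cap = 29/3, not an integer.

set testing = 0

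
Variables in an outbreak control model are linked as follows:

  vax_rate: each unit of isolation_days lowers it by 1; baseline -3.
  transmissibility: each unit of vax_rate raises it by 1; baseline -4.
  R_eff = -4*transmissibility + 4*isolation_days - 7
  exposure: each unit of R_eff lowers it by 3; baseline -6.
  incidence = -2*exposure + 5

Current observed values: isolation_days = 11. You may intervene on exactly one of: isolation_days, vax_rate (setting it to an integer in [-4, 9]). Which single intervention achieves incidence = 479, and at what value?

set isolation_days = 7

Intervening on isolation_days: with other inputs at their observed values, incidence = 48*isolation_days + 143. Solving for 479 gives isolation_days = 7, within [-4, 9].
Intervening on vax_rate: incidence = -24*vax_rate + 335. Reaching 479 requires vax_rate = -6, outside [-4, 9].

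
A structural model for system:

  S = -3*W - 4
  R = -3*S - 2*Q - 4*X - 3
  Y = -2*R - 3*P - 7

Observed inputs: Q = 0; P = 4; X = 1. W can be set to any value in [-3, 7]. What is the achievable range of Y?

-155 to 25

Substituting into the R equation gives R = 9*W + 5.
Y becomes -18*W - 29.
Linear in W, so extremes are at the endpoints: W = -3 gives Y = 25; W = 7 gives Y = -155.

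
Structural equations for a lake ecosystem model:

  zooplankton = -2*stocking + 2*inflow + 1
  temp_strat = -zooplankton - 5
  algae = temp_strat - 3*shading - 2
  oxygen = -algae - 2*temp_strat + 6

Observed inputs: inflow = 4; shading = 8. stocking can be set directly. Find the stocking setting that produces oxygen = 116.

Substituting into the zooplankton equation gives zooplankton = -2*stocking + 9.
So temp_strat = 2*stocking - 14.
So algae = 2*stocking - 40.
oxygen becomes -6*stocking + 74.
Solve -6*stocking + 74 = 116: stocking = (116 - 74) / -6 = -7.

stocking = -7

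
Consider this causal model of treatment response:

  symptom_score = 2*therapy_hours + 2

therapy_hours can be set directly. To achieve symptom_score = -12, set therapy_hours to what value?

Solve 2*therapy_hours + 2 = -12: therapy_hours = (-12 - 2) / 2 = -7.

therapy_hours = -7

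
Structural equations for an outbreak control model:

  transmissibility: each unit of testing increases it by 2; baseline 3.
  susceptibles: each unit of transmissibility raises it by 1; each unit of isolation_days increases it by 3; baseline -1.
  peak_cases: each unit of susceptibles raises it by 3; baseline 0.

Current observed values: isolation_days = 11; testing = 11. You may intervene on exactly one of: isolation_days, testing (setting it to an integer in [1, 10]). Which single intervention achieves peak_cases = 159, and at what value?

Intervening on isolation_days: peak_cases = 9*isolation_days + 72. Reaching 159 requires isolation_days = 29/3, not an integer.
Intervening on testing: with other inputs at their observed values, peak_cases = 6*testing + 105. Solving for 159 gives testing = 9, within [1, 10].

set testing = 9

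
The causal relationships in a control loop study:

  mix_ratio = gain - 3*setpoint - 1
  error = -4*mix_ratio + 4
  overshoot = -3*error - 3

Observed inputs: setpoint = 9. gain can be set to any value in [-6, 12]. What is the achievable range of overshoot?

Substituting into the mix_ratio equation gives mix_ratio = gain - 28.
Substituting into the error equation gives error = -4*gain + 116.
Substituting into the overshoot equation gives overshoot = 12*gain - 351.
Linear in gain, so extremes are at the endpoints: gain = -6 gives overshoot = -423; gain = 12 gives overshoot = -207.

-423 to -207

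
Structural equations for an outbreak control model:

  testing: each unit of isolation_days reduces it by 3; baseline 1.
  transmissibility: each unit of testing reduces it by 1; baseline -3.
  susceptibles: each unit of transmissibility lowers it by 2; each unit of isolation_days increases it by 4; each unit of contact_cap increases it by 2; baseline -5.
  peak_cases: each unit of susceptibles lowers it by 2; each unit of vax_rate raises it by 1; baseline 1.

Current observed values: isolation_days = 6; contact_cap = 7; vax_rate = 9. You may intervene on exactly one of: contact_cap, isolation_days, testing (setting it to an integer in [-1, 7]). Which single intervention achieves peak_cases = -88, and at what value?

Intervening on contact_cap: peak_cases = -4*contact_cap + 28. Reaching -88 requires contact_cap = 29, outside [-1, 7].
Intervening on isolation_days: peak_cases = 4*isolation_days - 24. Reaching -88 requires isolation_days = -16, outside [-1, 7].
Intervening on testing: with other inputs at their observed values, peak_cases = -4*testing - 68. Solving for -88 gives testing = 5, within [-1, 7].

set testing = 5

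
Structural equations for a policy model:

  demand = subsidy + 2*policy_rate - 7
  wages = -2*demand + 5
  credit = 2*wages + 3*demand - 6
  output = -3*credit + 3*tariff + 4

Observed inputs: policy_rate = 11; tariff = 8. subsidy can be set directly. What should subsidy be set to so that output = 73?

Substituting into the demand equation gives demand = subsidy + 15.
Substituting into the wages equation gives wages = -2*subsidy - 25.
Substituting into the credit equation gives credit = -subsidy - 11.
So output = 3*subsidy + 61.
Solve 3*subsidy + 61 = 73: subsidy = (73 - 61) / 3 = 4.

subsidy = 4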